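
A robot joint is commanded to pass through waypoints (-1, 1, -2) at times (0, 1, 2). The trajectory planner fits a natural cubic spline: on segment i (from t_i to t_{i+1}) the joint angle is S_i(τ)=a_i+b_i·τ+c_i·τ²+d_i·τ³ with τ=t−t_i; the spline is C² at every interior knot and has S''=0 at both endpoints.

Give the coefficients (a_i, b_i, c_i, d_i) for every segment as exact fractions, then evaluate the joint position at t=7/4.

  seg 0: a=-1 b=13/4 c=0 d=-5/4
  seg 1: a=1 b=-1/2 c=-15/4 d=5/4
S(7/4) = -245/256

Δ: Δ0=2, Δ1=-3
row 1: diag=4, rhs=-30; c'=1/4, d'=-15/2
back: M1=-15/2
M: M0=0, M1=-15/2, M2=0
seg 0: a=-1, c=M0/2=0, d=(M1−M0)/(6·1)=-5/4, b=Δ0−h0·(2M0+M1)/6=13/4
seg 1: a=1, c=M1/2=-15/4, d=(M2−M1)/(6·1)=5/4, b=Δ1−h1·(2M1+M2)/6=-1/2
t_q=7/4 → seg 1, τ=3/4; S=1+-1/2·τ+-15/4·τ²+5/4·τ³=-245/256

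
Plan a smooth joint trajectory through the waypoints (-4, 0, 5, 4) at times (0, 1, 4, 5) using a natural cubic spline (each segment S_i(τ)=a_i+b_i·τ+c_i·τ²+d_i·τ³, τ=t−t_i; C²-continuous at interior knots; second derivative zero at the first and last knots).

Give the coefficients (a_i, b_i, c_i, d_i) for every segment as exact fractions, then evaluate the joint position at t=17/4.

  seg 0: a=-4 b=692/165 c=0 d=-32/165
  seg 1: a=0 b=596/165 c=-32/55 d=-1/45
  seg 2: a=5 b=-79/165 c=-43/55 d=43/165
S(17/4) = 17021/3520

Δ: Δ0=4, Δ1=5/3, Δ2=-1
row 1: diag=8, rhs=-14; c'=3/8, d'=-7/4
row 2: denom=8−3·3/8=55/8; d'=(-16−3·-7/4)/(55/8)=-86/55
back: M2=-86/55
back: M1=-7/4−3/8·-86/55=-64/55
M: M0=0, M1=-64/55, M2=-86/55, M3=0
seg 0: a=-4, c=M0/2=0, d=(M1−M0)/(6·1)=-32/165, b=Δ0−h0·(2M0+M1)/6=692/165
seg 1: a=0, c=M1/2=-32/55, d=(M2−M1)/(6·3)=-1/45, b=Δ1−h1·(2M1+M2)/6=596/165
seg 2: a=5, c=M2/2=-43/55, d=(M3−M2)/(6·1)=43/165, b=Δ2−h2·(2M2+M3)/6=-79/165
t_q=17/4 → seg 2, τ=1/4; S=5+-79/165·τ+-43/55·τ²+43/165·τ³=17021/3520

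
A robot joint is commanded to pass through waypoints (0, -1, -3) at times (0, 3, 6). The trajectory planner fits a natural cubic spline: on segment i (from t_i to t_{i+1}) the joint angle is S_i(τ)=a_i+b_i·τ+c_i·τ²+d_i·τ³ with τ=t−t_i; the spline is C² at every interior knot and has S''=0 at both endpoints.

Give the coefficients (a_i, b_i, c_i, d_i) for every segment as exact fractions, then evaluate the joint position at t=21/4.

Δ: Δ0=-1/3, Δ1=-2/3
row 1: diag=12, rhs=-2; c'=1/4, d'=-1/6
back: M1=-1/6
M: M0=0, M1=-1/6, M2=0
seg 0: a=0, c=M0/2=0, d=(M1−M0)/(6·3)=-1/108, b=Δ0−h0·(2M0+M1)/6=-1/4
seg 1: a=-1, c=M1/2=-1/12, d=(M2−M1)/(6·3)=1/108, b=Δ1−h1·(2M1+M2)/6=-1/2
t_q=21/4 → seg 1, τ=9/4; S=-1+-1/2·τ+-1/12·τ²+1/108·τ³=-625/256

  seg 0: a=0 b=-1/4 c=0 d=-1/108
  seg 1: a=-1 b=-1/2 c=-1/12 d=1/108
S(21/4) = -625/256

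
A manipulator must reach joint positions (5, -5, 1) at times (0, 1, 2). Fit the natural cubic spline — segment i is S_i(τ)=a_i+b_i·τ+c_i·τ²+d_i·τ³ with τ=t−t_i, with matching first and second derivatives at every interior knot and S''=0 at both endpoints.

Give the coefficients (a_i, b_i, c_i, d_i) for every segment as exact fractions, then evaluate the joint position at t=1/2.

  seg 0: a=5 b=-14 c=0 d=4
  seg 1: a=-5 b=-2 c=12 d=-4
S(1/2) = -3/2

Δ: Δ0=-10, Δ1=6
row 1: diag=4, rhs=96; c'=1/4, d'=24
back: M1=24
M: M0=0, M1=24, M2=0
seg 0: a=5, c=M0/2=0, d=(M1−M0)/(6·1)=4, b=Δ0−h0·(2M0+M1)/6=-14
seg 1: a=-5, c=M1/2=12, d=(M2−M1)/(6·1)=-4, b=Δ1−h1·(2M1+M2)/6=-2
t_q=1/2 → seg 0, τ=1/2; S=5+-14·τ+0·τ²+4·τ³=-3/2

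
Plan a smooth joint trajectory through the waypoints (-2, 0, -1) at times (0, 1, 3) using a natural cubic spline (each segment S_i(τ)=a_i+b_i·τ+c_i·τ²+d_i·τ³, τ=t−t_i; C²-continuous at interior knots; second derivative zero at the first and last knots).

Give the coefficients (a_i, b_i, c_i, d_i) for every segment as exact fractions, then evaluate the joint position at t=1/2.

  seg 0: a=-2 b=29/12 c=0 d=-5/12
  seg 1: a=0 b=7/6 c=-5/4 d=5/24
S(1/2) = -27/32

Δ: Δ0=2, Δ1=-1/2
row 1: diag=6, rhs=-15; c'=1/3, d'=-5/2
back: M1=-5/2
M: M0=0, M1=-5/2, M2=0
seg 0: a=-2, c=M0/2=0, d=(M1−M0)/(6·1)=-5/12, b=Δ0−h0·(2M0+M1)/6=29/12
seg 1: a=0, c=M1/2=-5/4, d=(M2−M1)/(6·2)=5/24, b=Δ1−h1·(2M1+M2)/6=7/6
t_q=1/2 → seg 0, τ=1/2; S=-2+29/12·τ+0·τ²+-5/12·τ³=-27/32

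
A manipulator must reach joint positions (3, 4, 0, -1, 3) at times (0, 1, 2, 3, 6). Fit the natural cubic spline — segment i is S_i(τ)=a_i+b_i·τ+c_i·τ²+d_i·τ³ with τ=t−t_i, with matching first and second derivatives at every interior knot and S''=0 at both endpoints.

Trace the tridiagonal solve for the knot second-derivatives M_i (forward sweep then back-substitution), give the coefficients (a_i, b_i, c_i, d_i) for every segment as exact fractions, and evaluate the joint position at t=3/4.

  seg 0: a=3 b=439/174 c=0 d=-265/174
  seg 1: a=4 b=-178/87 c=-265/58 d=455/174
  seg 2: a=0 b=-581/174 c=95/29 d=-163/174
  seg 3: a=-1 b=35/87 c=27/58 d=-3/58
S(3/4) = 15775/3712

Δ: Δ0=1, Δ1=-4, Δ2=-1, Δ3=4/3
row 1: diag=4, rhs=-30; c'=1/4, d'=-15/2
row 2: denom=4−1·1/4=15/4; d'=(18−1·-15/2)/(15/4)=34/5
row 3: denom=8−1·4/15=116/15; d'=(14−1·34/5)/(116/15)=27/29
back: M3=27/29
back: M2=34/5−4/15·27/29=190/29
back: M1=-15/2−1/4·190/29=-265/29
M: M0=0, M1=-265/29, M2=190/29, M3=27/29, M4=0
seg 0: a=3, c=M0/2=0, d=(M1−M0)/(6·1)=-265/174, b=Δ0−h0·(2M0+M1)/6=439/174
seg 1: a=4, c=M1/2=-265/58, d=(M2−M1)/(6·1)=455/174, b=Δ1−h1·(2M1+M2)/6=-178/87
seg 2: a=0, c=M2/2=95/29, d=(M3−M2)/(6·1)=-163/174, b=Δ2−h2·(2M2+M3)/6=-581/174
seg 3: a=-1, c=M3/2=27/58, d=(M4−M3)/(6·3)=-3/58, b=Δ3−h3·(2M3+M4)/6=35/87
t_q=3/4 → seg 0, τ=3/4; S=3+439/174·τ+0·τ²+-265/174·τ³=15775/3712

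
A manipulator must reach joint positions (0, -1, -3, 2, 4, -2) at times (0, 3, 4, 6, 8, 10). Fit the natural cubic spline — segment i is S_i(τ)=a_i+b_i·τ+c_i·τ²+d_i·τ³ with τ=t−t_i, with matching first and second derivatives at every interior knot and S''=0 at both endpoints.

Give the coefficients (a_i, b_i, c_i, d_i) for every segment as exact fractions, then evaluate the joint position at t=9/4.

  seg 0: a=0 b=2429/3846 c=0 d=-1237/11538
  seg 1: a=-1 b=-4352/1923 c=-1237/1282 d=4723/3846
  seg 2: a=-3 b=-1957/3846 c=1743/641 d=-1168/1923
  seg 3: a=2 b=11843/3846 c=-593/641 d=-881/15384
  seg 4: a=4 b=-2516/1923 c=-3253/2564 d=3253/15384
S(9/4) = 16395/82048

Δ: Δ0=-1/3, Δ1=-2, Δ2=5/2, Δ3=1, Δ4=-3
row 1: diag=8, rhs=-10; c'=1/8, d'=-5/4
row 2: denom=6−1·1/8=47/8; d'=(27−1·-5/4)/(47/8)=226/47
row 3: denom=8−2·16/47=344/47; d'=(-9−2·226/47)/(344/47)=-875/344
row 4: denom=8−2·47/172=641/86; d'=(-24−2·-875/344)/(641/86)=-3253/1282
back: M4=-3253/1282
back: M3=-875/344−47/172·-3253/1282=-1186/641
back: M2=226/47−16/47·-1186/641=3486/641
back: M1=-5/4−1/8·3486/641=-1237/641
M: M0=0, M1=-1237/641, M2=3486/641, M3=-1186/641, M4=-3253/1282, M5=0
seg 0: a=0, c=M0/2=0, d=(M1−M0)/(6·3)=-1237/11538, b=Δ0−h0·(2M0+M1)/6=2429/3846
seg 1: a=-1, c=M1/2=-1237/1282, d=(M2−M1)/(6·1)=4723/3846, b=Δ1−h1·(2M1+M2)/6=-4352/1923
seg 2: a=-3, c=M2/2=1743/641, d=(M3−M2)/(6·2)=-1168/1923, b=Δ2−h2·(2M2+M3)/6=-1957/3846
seg 3: a=2, c=M3/2=-593/641, d=(M4−M3)/(6·2)=-881/15384, b=Δ3−h3·(2M3+M4)/6=11843/3846
seg 4: a=4, c=M4/2=-3253/2564, d=(M5−M4)/(6·2)=3253/15384, b=Δ4−h4·(2M4+M5)/6=-2516/1923
t_q=9/4 → seg 0, τ=9/4; S=0+2429/3846·τ+0·τ²+-1237/11538·τ³=16395/82048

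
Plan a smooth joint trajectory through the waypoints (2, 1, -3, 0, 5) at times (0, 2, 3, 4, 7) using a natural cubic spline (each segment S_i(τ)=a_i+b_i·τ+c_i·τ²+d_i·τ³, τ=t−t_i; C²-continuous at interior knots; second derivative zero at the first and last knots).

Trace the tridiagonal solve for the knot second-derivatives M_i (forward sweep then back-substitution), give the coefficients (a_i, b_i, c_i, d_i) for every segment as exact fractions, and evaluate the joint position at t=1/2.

  seg 0: a=2 b=364/267 c=0 d=-995/2136
  seg 1: a=1 b=-2257/534 c=-995/356 d=3227/1068
  seg 2: a=-3 b=-803/1068 c=558/89 d=-2689/1068
  seg 3: a=0 b=2261/534 c=-457/356 d=457/3204
S(1/2) = 14943/5696

Δ: Δ0=-1/2, Δ1=-4, Δ2=3, Δ3=5/3
row 1: diag=6, rhs=-21; c'=1/6, d'=-7/2
row 2: denom=4−1·1/6=23/6; d'=(42−1·-7/2)/(23/6)=273/23
row 3: denom=8−1·6/23=178/23; d'=(-8−1·273/23)/(178/23)=-457/178
back: M3=-457/178
back: M2=273/23−6/23·-457/178=1116/89
back: M1=-7/2−1/6·1116/89=-995/178
M: M0=0, M1=-995/178, M2=1116/89, M3=-457/178, M4=0
seg 0: a=2, c=M0/2=0, d=(M1−M0)/(6·2)=-995/2136, b=Δ0−h0·(2M0+M1)/6=364/267
seg 1: a=1, c=M1/2=-995/356, d=(M2−M1)/(6·1)=3227/1068, b=Δ1−h1·(2M1+M2)/6=-2257/534
seg 2: a=-3, c=M2/2=558/89, d=(M3−M2)/(6·1)=-2689/1068, b=Δ2−h2·(2M2+M3)/6=-803/1068
seg 3: a=0, c=M3/2=-457/356, d=(M4−M3)/(6·3)=457/3204, b=Δ3−h3·(2M3+M4)/6=2261/534
t_q=1/2 → seg 0, τ=1/2; S=2+364/267·τ+0·τ²+-995/2136·τ³=14943/5696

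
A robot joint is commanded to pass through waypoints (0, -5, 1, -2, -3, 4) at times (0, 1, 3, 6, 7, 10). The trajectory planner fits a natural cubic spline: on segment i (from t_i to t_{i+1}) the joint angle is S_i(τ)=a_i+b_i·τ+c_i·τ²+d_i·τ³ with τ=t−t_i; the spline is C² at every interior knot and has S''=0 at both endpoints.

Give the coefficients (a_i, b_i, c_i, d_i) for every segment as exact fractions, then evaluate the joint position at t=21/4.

Δ: Δ0=-5, Δ1=3, Δ2=-1, Δ3=-1, Δ4=7/3
row 1: diag=6, rhs=48; c'=1/3, d'=8
row 2: denom=10−2·1/3=28/3; d'=(-24−2·8)/(28/3)=-30/7
row 3: denom=8−3·9/28=197/28; d'=(0−3·-30/7)/(197/28)=360/197
row 4: denom=8−1·28/197=1548/197; d'=(20−1·360/197)/(1548/197)=895/387
back: M4=895/387
back: M3=360/197−28/197·895/387=580/387
back: M2=-30/7−9/28·580/387=-205/43
back: M1=8−1/3·-205/43=1237/129
M: M0=0, M1=1237/129, M2=-205/43, M3=580/387, M4=895/387, M5=0
seg 0: a=0, c=M0/2=0, d=(M1−M0)/(6·1)=1237/774, b=Δ0−h0·(2M0+M1)/6=-5107/774
seg 1: a=-5, c=M1/2=1237/258, d=(M2−M1)/(6·2)=-463/387, b=Δ1−h1·(2M1+M2)/6=-698/387
seg 2: a=1, c=M2/2=-205/86, d=(M3−M2)/(6·3)=2425/6966, b=Δ2−h2·(2M2+M3)/6=1168/387
seg 3: a=-2, c=M3/2=290/387, d=(M4−M3)/(6·1)=35/258, b=Δ3−h3·(2M3+M4)/6=-1459/774
seg 4: a=-3, c=M4/2=895/774, d=(M5−M4)/(6·3)=-895/6966, b=Δ4−h4·(2M4+M5)/6=8/387
t_q=21/4 → seg 2, τ=9/4; S=1+1168/387·τ+-205/86·τ²+2425/6966·τ³=-1715/5504

  seg 0: a=0 b=-5107/774 c=0 d=1237/774
  seg 1: a=-5 b=-698/387 c=1237/258 d=-463/387
  seg 2: a=1 b=1168/387 c=-205/86 d=2425/6966
  seg 3: a=-2 b=-1459/774 c=290/387 d=35/258
  seg 4: a=-3 b=8/387 c=895/774 d=-895/6966
S(21/4) = -1715/5504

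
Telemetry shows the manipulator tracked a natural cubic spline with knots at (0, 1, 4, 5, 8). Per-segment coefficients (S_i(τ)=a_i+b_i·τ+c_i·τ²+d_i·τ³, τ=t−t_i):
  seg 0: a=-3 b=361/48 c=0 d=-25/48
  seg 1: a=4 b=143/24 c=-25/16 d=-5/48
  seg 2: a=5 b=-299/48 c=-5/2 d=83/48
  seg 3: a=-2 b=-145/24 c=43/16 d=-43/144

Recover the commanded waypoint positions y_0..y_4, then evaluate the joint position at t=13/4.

y_0 = S_0(0) = a_0 = -3
y_1 = S_1(0) = a_1 = 4
y_2 = S_2(0) = a_2 = 5
y_3 = S_3(0) = a_3 = -2
y_4 = S_3(3) = -4
t_q=13/4 is in segment 1 (τ=9/4); S_1(τ)=8509/1024

y_0=-3 y_1=4 y_2=5 y_3=-2 y_4=-4
S(13/4) = 8509/1024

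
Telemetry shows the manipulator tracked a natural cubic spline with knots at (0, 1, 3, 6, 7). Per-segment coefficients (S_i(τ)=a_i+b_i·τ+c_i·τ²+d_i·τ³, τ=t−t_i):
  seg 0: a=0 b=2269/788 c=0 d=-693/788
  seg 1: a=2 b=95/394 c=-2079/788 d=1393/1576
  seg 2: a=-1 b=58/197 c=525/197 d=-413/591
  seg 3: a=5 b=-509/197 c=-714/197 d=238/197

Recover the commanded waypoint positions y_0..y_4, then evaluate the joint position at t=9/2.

y_0=0 y_1=2 y_2=-1 y_3=5 y_4=0
S(9/2) = 4853/1576

y_0 = S_0(0) = a_0 = 0
y_1 = S_1(0) = a_1 = 2
y_2 = S_2(0) = a_2 = -1
y_3 = S_3(0) = a_3 = 5
y_4 = S_3(1) = 0
t_q=9/2 is in segment 2 (τ=3/2); S_2(τ)=4853/1576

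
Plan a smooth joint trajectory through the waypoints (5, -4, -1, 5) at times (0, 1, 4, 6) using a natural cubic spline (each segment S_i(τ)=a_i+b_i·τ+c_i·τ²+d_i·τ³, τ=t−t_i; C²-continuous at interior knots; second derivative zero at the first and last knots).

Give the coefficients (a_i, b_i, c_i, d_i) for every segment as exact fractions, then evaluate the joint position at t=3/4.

  seg 0: a=5 b=-733/71 c=0 d=94/71
  seg 1: a=-4 b=-451/71 c=282/71 d=-36/71
  seg 2: a=-1 b=269/71 c=-42/71 d=7/71
S(3/4) = -4963/2272

Δ: Δ0=-9, Δ1=1, Δ2=3
row 1: diag=8, rhs=60; c'=3/8, d'=15/2
row 2: denom=10−3·3/8=71/8; d'=(12−3·15/2)/(71/8)=-84/71
back: M2=-84/71
back: M1=15/2−3/8·-84/71=564/71
M: M0=0, M1=564/71, M2=-84/71, M3=0
seg 0: a=5, c=M0/2=0, d=(M1−M0)/(6·1)=94/71, b=Δ0−h0·(2M0+M1)/6=-733/71
seg 1: a=-4, c=M1/2=282/71, d=(M2−M1)/(6·3)=-36/71, b=Δ1−h1·(2M1+M2)/6=-451/71
seg 2: a=-1, c=M2/2=-42/71, d=(M3−M2)/(6·2)=7/71, b=Δ2−h2·(2M2+M3)/6=269/71
t_q=3/4 → seg 0, τ=3/4; S=5+-733/71·τ+0·τ²+94/71·τ³=-4963/2272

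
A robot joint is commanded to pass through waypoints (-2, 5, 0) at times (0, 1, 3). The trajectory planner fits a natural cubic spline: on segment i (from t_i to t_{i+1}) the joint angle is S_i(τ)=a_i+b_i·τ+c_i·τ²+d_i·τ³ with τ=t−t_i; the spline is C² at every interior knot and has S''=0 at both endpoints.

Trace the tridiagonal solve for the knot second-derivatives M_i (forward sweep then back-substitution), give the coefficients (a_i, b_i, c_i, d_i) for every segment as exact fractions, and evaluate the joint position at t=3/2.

Δ: Δ0=7, Δ1=-5/2
row 1: diag=6, rhs=-57; c'=1/3, d'=-19/2
back: M1=-19/2
M: M0=0, M1=-19/2, M2=0
seg 0: a=-2, c=M0/2=0, d=(M1−M0)/(6·1)=-19/12, b=Δ0−h0·(2M0+M1)/6=103/12
seg 1: a=5, c=M1/2=-19/4, d=(M2−M1)/(6·2)=19/24, b=Δ1−h1·(2M1+M2)/6=23/6
t_q=3/2 → seg 1, τ=1/2; S=5+23/6·τ+-19/4·τ²+19/24·τ³=373/64

  seg 0: a=-2 b=103/12 c=0 d=-19/12
  seg 1: a=5 b=23/6 c=-19/4 d=19/24
S(3/2) = 373/64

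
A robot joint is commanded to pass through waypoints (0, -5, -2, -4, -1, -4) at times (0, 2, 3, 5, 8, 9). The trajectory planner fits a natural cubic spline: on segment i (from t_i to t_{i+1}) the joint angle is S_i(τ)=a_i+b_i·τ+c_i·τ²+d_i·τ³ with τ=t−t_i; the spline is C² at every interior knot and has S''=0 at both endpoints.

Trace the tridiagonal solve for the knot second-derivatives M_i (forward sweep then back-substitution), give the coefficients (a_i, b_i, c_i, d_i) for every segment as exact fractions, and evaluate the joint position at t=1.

Δ: Δ0=-5/2, Δ1=3, Δ2=-1, Δ3=1, Δ4=-3
row 1: diag=6, rhs=33; c'=1/6, d'=11/2
row 2: denom=6−1·1/6=35/6; d'=(-24−1·11/2)/(35/6)=-177/35
row 3: denom=10−2·12/35=326/35; d'=(12−2·-177/35)/(326/35)=387/163
row 4: denom=8−3·105/326=2293/326; d'=(-24−3·387/163)/(2293/326)=-10146/2293
back: M4=-10146/2293
back: M3=387/163−105/326·-10146/2293=8712/2293
back: M2=-177/35−12/35·8712/2293=-14583/2293
back: M1=11/2−1/6·-14583/2293=15042/2293
M: M0=0, M1=15042/2293, M2=-14583/2293, M3=8712/2293, M4=-10146/2293, M5=0
seg 0: a=0, c=M0/2=0, d=(M1−M0)/(6·2)=2507/4586, b=Δ0−h0·(2M0+M1)/6=-21493/4586
seg 1: a=-5, c=M1/2=7521/2293, d=(M2−M1)/(6·1)=-9875/4586, b=Δ1−h1·(2M1+M2)/6=8591/4586
seg 2: a=-2, c=M2/2=-14583/4586, d=(M3−M2)/(6·2)=7765/9172, b=Δ2−h2·(2M2+M3)/6=4525/2293
seg 3: a=-4, c=M3/2=4356/2293, d=(M4−M3)/(6·3)=-3143/6879, b=Δ3−h3·(2M3+M4)/6=-1346/2293
seg 4: a=-1, c=M4/2=-5073/2293, d=(M5−M4)/(6·1)=1691/2293, b=Δ4−h4·(2M4+M5)/6=-3497/2293
t_q=1 → seg 0, τ=1; S=0+-21493/4586·τ+0·τ²+2507/4586·τ³=-9493/2293

  seg 0: a=0 b=-21493/4586 c=0 d=2507/4586
  seg 1: a=-5 b=8591/4586 c=7521/2293 d=-9875/4586
  seg 2: a=-2 b=4525/2293 c=-14583/4586 d=7765/9172
  seg 3: a=-4 b=-1346/2293 c=4356/2293 d=-3143/6879
  seg 4: a=-1 b=-3497/2293 c=-5073/2293 d=1691/2293
S(1) = -9493/2293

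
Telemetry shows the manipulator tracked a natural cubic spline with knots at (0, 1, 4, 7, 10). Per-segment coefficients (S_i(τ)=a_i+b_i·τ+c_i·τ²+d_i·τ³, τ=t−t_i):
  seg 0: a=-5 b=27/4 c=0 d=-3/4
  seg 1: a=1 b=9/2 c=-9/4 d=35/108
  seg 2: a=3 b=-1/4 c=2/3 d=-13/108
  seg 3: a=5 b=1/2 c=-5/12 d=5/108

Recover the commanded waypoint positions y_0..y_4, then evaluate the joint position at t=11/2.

y_0 = S_0(0) = a_0 = -5
y_1 = S_1(0) = a_1 = 1
y_2 = S_2(0) = a_2 = 3
y_3 = S_3(0) = a_3 = 5
y_4 = S_3(3) = 4
t_q=11/2 is in segment 2 (τ=3/2); S_2(τ)=119/32

y_0=-5 y_1=1 y_2=3 y_3=5 y_4=4
S(11/2) = 119/32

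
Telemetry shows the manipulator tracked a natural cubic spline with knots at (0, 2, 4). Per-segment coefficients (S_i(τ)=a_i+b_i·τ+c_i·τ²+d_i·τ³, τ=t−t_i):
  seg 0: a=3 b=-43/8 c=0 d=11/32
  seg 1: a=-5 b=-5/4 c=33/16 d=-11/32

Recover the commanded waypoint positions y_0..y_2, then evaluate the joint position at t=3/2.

y_0=3 y_1=-5 y_2=-2
S(3/2) = -999/256

y_0 = S_0(0) = a_0 = 3
y_1 = S_1(0) = a_1 = -5
y_2 = S_1(2) = -2
t_q=3/2 is in segment 0 (τ=3/2); S_0(τ)=-999/256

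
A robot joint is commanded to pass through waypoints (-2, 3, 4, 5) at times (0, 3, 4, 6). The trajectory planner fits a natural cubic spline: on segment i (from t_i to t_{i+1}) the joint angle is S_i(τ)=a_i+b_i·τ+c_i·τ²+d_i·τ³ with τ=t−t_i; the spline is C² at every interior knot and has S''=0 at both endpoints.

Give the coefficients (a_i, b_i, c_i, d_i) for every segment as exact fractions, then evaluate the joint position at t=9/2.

  seg 0: a=-2 b=533/282 c=0 d=-7/282
  seg 1: a=3 b=172/141 c=-21/94 d=1/282
  seg 2: a=4 b=221/282 c=-10/47 d=5/141
S(9/2) = 1633/376

Δ: Δ0=5/3, Δ1=1, Δ2=1/2
row 1: diag=8, rhs=-4; c'=1/8, d'=-1/2
row 2: denom=6−1·1/8=47/8; d'=(-3−1·-1/2)/(47/8)=-20/47
back: M2=-20/47
back: M1=-1/2−1/8·-20/47=-21/47
M: M0=0, M1=-21/47, M2=-20/47, M3=0
seg 0: a=-2, c=M0/2=0, d=(M1−M0)/(6·3)=-7/282, b=Δ0−h0·(2M0+M1)/6=533/282
seg 1: a=3, c=M1/2=-21/94, d=(M2−M1)/(6·1)=1/282, b=Δ1−h1·(2M1+M2)/6=172/141
seg 2: a=4, c=M2/2=-10/47, d=(M3−M2)/(6·2)=5/141, b=Δ2−h2·(2M2+M3)/6=221/282
t_q=9/2 → seg 2, τ=1/2; S=4+221/282·τ+-10/47·τ²+5/141·τ³=1633/376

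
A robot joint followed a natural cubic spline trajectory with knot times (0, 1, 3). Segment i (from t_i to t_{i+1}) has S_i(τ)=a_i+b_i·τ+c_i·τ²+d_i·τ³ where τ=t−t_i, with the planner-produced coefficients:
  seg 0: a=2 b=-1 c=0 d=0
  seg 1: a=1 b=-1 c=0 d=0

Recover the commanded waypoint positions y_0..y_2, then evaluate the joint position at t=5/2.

y_0=2 y_1=1 y_2=-1
S(5/2) = -1/2

y_0 = S_0(0) = a_0 = 2
y_1 = S_1(0) = a_1 = 1
y_2 = S_1(2) = -1
t_q=5/2 is in segment 1 (τ=3/2); S_1(τ)=-1/2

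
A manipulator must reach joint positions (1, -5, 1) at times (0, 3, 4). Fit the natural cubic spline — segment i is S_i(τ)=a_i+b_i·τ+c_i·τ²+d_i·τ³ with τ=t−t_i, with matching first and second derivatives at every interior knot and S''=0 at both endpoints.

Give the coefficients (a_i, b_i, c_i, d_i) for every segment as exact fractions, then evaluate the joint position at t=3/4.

Δ: Δ0=-2, Δ1=6
row 1: diag=8, rhs=48; c'=1/8, d'=6
back: M1=6
M: M0=0, M1=6, M2=0
seg 0: a=1, c=M0/2=0, d=(M1−M0)/(6·3)=1/3, b=Δ0−h0·(2M0+M1)/6=-5
seg 1: a=-5, c=M1/2=3, d=(M2−M1)/(6·1)=-1, b=Δ1−h1·(2M1+M2)/6=4
t_q=3/4 → seg 0, τ=3/4; S=1+-5·τ+0·τ²+1/3·τ³=-167/64

  seg 0: a=1 b=-5 c=0 d=1/3
  seg 1: a=-5 b=4 c=3 d=-1
S(3/4) = -167/64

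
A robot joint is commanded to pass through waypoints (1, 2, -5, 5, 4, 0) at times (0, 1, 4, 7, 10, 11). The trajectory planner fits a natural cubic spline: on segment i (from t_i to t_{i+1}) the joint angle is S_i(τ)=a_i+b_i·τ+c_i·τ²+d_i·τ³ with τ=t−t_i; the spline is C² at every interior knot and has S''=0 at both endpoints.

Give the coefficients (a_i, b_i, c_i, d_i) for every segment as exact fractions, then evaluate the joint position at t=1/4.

  seg 0: a=1 b=107/63 c=0 d=-44/63
  seg 1: a=2 b=-25/63 c=-44/21 d=274/567
  seg 2: a=-5 b=5/63 c=142/63 d=-221/567
  seg 3: a=5 b=194/63 c=-79/63 d=22/567
  seg 4: a=4 b=-214/63 c=-19/21 d=19/63
S(1/4) = 475/336

Δ: Δ0=1, Δ1=-7/3, Δ2=10/3, Δ3=-1/3, Δ4=-4
row 1: diag=8, rhs=-20; c'=3/8, d'=-5/2
row 2: denom=12−3·3/8=87/8; d'=(34−3·-5/2)/(87/8)=332/87
row 3: denom=12−3·8/29=324/29; d'=(-22−3·332/87)/(324/29)=-485/162
row 4: denom=8−3·29/108=259/36; d'=(-22−3·-485/162)/(259/36)=-38/21
back: M4=-38/21
back: M3=-485/162−29/108·-38/21=-158/63
back: M2=332/87−8/29·-158/63=284/63
back: M1=-5/2−3/8·284/63=-88/21
M: M0=0, M1=-88/21, M2=284/63, M3=-158/63, M4=-38/21, M5=0
seg 0: a=1, c=M0/2=0, d=(M1−M0)/(6·1)=-44/63, b=Δ0−h0·(2M0+M1)/6=107/63
seg 1: a=2, c=M1/2=-44/21, d=(M2−M1)/(6·3)=274/567, b=Δ1−h1·(2M1+M2)/6=-25/63
seg 2: a=-5, c=M2/2=142/63, d=(M3−M2)/(6·3)=-221/567, b=Δ2−h2·(2M2+M3)/6=5/63
seg 3: a=5, c=M3/2=-79/63, d=(M4−M3)/(6·3)=22/567, b=Δ3−h3·(2M3+M4)/6=194/63
seg 4: a=4, c=M4/2=-19/21, d=(M5−M4)/(6·1)=19/63, b=Δ4−h4·(2M4+M5)/6=-214/63
t_q=1/4 → seg 0, τ=1/4; S=1+107/63·τ+0·τ²+-44/63·τ³=475/336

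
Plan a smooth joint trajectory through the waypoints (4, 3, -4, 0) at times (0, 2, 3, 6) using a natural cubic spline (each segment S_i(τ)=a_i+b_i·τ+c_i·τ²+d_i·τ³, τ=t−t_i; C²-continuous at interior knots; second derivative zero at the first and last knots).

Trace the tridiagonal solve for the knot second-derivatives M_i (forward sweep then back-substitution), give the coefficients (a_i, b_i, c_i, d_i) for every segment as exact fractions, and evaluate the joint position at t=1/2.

Δ: Δ0=-1/2, Δ1=-7, Δ2=4/3
row 1: diag=6, rhs=-39; c'=1/6, d'=-13/2
row 2: denom=8−1·1/6=47/6; d'=(50−1·-13/2)/(47/6)=339/47
back: M2=339/47
back: M1=-13/2−1/6·339/47=-362/47
M: M0=0, M1=-362/47, M2=339/47, M3=0
seg 0: a=4, c=M0/2=0, d=(M1−M0)/(6·2)=-181/282, b=Δ0−h0·(2M0+M1)/6=583/282
seg 1: a=3, c=M1/2=-181/47, d=(M2−M1)/(6·1)=701/282, b=Δ1−h1·(2M1+M2)/6=-1589/282
seg 2: a=-4, c=M2/2=339/94, d=(M3−M2)/(6·3)=-113/282, b=Δ2−h2·(2M2+M3)/6=-829/141
t_q=1/2 → seg 0, τ=1/2; S=4+583/282·τ+0·τ²+-181/282·τ³=3725/752

  seg 0: a=4 b=583/282 c=0 d=-181/282
  seg 1: a=3 b=-1589/282 c=-181/47 d=701/282
  seg 2: a=-4 b=-829/141 c=339/94 d=-113/282
S(1/2) = 3725/752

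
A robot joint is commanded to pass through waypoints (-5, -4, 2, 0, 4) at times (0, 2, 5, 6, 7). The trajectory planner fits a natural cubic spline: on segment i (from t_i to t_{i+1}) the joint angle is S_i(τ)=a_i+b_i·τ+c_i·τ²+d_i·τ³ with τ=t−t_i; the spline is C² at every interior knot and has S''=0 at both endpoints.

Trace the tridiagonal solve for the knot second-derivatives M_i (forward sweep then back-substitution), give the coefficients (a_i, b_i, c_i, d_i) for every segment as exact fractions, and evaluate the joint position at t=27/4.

  seg 0: a=-5 b=-44/137 c=0 d=225/1096
  seg 1: a=-4 b=587/274 c=675/548 d=-701/1644
  seg 2: a=2 b=-1085/548 c=-357/137 d=1417/548
  seg 3: a=0 b=155/274 c=2823/548 d=-941/548
S(27/4) = 91101/35072

Δ: Δ0=1/2, Δ1=2, Δ2=-2, Δ3=4
row 1: diag=10, rhs=9; c'=3/10, d'=9/10
row 2: denom=8−3·3/10=71/10; d'=(-24−3·9/10)/(71/10)=-267/71
row 3: denom=4−1·10/71=274/71; d'=(36−1·-267/71)/(274/71)=2823/274
back: M3=2823/274
back: M2=-267/71−10/71·2823/274=-714/137
back: M1=9/10−3/10·-714/137=675/274
M: M0=0, M1=675/274, M2=-714/137, M3=2823/274, M4=0
seg 0: a=-5, c=M0/2=0, d=(M1−M0)/(6·2)=225/1096, b=Δ0−h0·(2M0+M1)/6=-44/137
seg 1: a=-4, c=M1/2=675/548, d=(M2−M1)/(6·3)=-701/1644, b=Δ1−h1·(2M1+M2)/6=587/274
seg 2: a=2, c=M2/2=-357/137, d=(M3−M2)/(6·1)=1417/548, b=Δ2−h2·(2M2+M3)/6=-1085/548
seg 3: a=0, c=M3/2=2823/548, d=(M4−M3)/(6·1)=-941/548, b=Δ3−h3·(2M3+M4)/6=155/274
t_q=27/4 → seg 3, τ=3/4; S=0+155/274·τ+2823/548·τ²+-941/548·τ³=91101/35072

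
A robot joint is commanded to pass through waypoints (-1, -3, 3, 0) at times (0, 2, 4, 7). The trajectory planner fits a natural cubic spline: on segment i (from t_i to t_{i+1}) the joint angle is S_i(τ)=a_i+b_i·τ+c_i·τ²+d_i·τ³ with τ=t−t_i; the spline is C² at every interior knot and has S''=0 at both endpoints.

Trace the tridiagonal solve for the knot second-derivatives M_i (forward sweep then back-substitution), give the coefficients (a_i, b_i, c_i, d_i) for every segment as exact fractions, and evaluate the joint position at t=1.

Δ: Δ0=-1, Δ1=3, Δ2=-1
row 1: diag=8, rhs=24; c'=1/4, d'=3
row 2: denom=10−2·1/4=19/2; d'=(-24−2·3)/(19/2)=-60/19
back: M2=-60/19
back: M1=3−1/4·-60/19=72/19
M: M0=0, M1=72/19, M2=-60/19, M3=0
seg 0: a=-1, c=M0/2=0, d=(M1−M0)/(6·2)=6/19, b=Δ0−h0·(2M0+M1)/6=-43/19
seg 1: a=-3, c=M1/2=36/19, d=(M2−M1)/(6·2)=-11/19, b=Δ1−h1·(2M1+M2)/6=29/19
seg 2: a=3, c=M2/2=-30/19, d=(M3−M2)/(6·3)=10/57, b=Δ2−h2·(2M2+M3)/6=41/19
t_q=1 → seg 0, τ=1; S=-1+-43/19·τ+0·τ²+6/19·τ³=-56/19

  seg 0: a=-1 b=-43/19 c=0 d=6/19
  seg 1: a=-3 b=29/19 c=36/19 d=-11/19
  seg 2: a=3 b=41/19 c=-30/19 d=10/57
S(1) = -56/19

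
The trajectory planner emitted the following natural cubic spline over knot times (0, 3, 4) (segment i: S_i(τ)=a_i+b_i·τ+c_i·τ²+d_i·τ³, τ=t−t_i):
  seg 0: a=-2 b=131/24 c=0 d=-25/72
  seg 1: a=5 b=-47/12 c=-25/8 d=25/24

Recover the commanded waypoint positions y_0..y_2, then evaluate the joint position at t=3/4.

y_0=-2 y_1=5 y_2=-1
S(3/4) = 997/512

y_0 = S_0(0) = a_0 = -2
y_1 = S_1(0) = a_1 = 5
y_2 = S_1(1) = -1
t_q=3/4 is in segment 0 (τ=3/4); S_0(τ)=997/512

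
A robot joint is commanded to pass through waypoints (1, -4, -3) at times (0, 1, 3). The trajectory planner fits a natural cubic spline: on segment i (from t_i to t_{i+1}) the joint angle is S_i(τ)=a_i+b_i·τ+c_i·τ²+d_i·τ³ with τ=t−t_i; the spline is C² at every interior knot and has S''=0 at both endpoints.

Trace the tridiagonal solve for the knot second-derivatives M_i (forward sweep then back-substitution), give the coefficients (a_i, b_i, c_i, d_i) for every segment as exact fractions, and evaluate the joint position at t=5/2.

  seg 0: a=1 b=-71/12 c=0 d=11/12
  seg 1: a=-4 b=-19/6 c=11/4 d=-11/24
S(5/2) = -263/64

Δ: Δ0=-5, Δ1=1/2
row 1: diag=6, rhs=33; c'=1/3, d'=11/2
back: M1=11/2
M: M0=0, M1=11/2, M2=0
seg 0: a=1, c=M0/2=0, d=(M1−M0)/(6·1)=11/12, b=Δ0−h0·(2M0+M1)/6=-71/12
seg 1: a=-4, c=M1/2=11/4, d=(M2−M1)/(6·2)=-11/24, b=Δ1−h1·(2M1+M2)/6=-19/6
t_q=5/2 → seg 1, τ=3/2; S=-4+-19/6·τ+11/4·τ²+-11/24·τ³=-263/64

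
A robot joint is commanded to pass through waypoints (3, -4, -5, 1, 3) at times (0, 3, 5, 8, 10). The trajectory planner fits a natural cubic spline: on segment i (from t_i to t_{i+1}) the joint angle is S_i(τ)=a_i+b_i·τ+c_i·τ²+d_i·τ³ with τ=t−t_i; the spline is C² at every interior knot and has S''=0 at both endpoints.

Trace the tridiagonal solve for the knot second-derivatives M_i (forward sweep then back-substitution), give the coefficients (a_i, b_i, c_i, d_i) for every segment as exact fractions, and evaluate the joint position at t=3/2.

  seg 0: a=3 b=-315/116 c=0 d=133/3132
  seg 1: a=-4 b=-91/58 c=133/348 d=53/696
  seg 2: a=-5 b=76/87 c=73/87 d=-121/783
  seg 3: a=1 b=151/87 c=-16/29 d=8/87
S(3/2) = -863/928

Δ: Δ0=-7/3, Δ1=-1/2, Δ2=2, Δ3=1
row 1: diag=10, rhs=11; c'=1/5, d'=11/10
row 2: denom=10−2·1/5=48/5; d'=(15−2·11/10)/(48/5)=4/3
row 3: denom=10−3·5/16=145/16; d'=(-6−3·4/3)/(145/16)=-32/29
back: M3=-32/29
back: M2=4/3−5/16·-32/29=146/87
back: M1=11/10−1/5·146/87=133/174
M: M0=0, M1=133/174, M2=146/87, M3=-32/29, M4=0
seg 0: a=3, c=M0/2=0, d=(M1−M0)/(6·3)=133/3132, b=Δ0−h0·(2M0+M1)/6=-315/116
seg 1: a=-4, c=M1/2=133/348, d=(M2−M1)/(6·2)=53/696, b=Δ1−h1·(2M1+M2)/6=-91/58
seg 2: a=-5, c=M2/2=73/87, d=(M3−M2)/(6·3)=-121/783, b=Δ2−h2·(2M2+M3)/6=76/87
seg 3: a=1, c=M3/2=-16/29, d=(M4−M3)/(6·2)=8/87, b=Δ3−h3·(2M3+M4)/6=151/87
t_q=3/2 → seg 0, τ=3/2; S=3+-315/116·τ+0·τ²+133/3132·τ³=-863/928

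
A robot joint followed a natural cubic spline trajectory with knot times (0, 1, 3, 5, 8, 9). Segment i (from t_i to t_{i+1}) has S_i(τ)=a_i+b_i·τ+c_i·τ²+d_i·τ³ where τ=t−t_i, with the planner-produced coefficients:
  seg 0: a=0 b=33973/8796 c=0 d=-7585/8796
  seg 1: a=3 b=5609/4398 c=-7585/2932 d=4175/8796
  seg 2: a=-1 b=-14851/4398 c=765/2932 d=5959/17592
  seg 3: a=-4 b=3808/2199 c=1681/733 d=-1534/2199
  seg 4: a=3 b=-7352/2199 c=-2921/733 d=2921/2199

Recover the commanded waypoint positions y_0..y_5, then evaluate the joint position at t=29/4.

y_0=0 y_1=3 y_2=-1 y_3=-4 y_4=3 y_5=-3
S(29/4) = 83509/23456

y_0 = S_0(0) = a_0 = 0
y_1 = S_1(0) = a_1 = 3
y_2 = S_2(0) = a_2 = -1
y_3 = S_3(0) = a_3 = -4
y_4 = S_4(0) = a_4 = 3
y_5 = S_4(1) = -3
t_q=29/4 is in segment 3 (τ=9/4); S_3(τ)=83509/23456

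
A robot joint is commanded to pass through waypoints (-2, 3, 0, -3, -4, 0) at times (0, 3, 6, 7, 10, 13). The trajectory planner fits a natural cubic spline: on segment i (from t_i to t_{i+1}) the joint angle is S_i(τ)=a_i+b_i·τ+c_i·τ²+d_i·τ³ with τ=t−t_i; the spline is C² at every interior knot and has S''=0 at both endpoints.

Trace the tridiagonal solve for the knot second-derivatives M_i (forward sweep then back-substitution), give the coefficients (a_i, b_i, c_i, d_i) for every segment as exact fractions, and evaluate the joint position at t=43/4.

Δ: Δ0=5/3, Δ1=-1, Δ2=-3, Δ3=-1/3, Δ4=4/3
row 1: diag=12, rhs=-16; c'=1/4, d'=-4/3
row 2: denom=8−3·1/4=29/4; d'=(-12−3·-4/3)/(29/4)=-32/29
row 3: denom=8−1·4/29=228/29; d'=(16−1·-32/29)/(228/29)=124/57
row 4: denom=12−3·29/76=825/76; d'=(10−3·124/57)/(825/76)=8/25
back: M4=8/25
back: M3=124/57−29/76·8/25=154/75
back: M2=-32/29−4/29·154/75=-104/75
back: M1=-4/3−1/4·-104/75=-74/75
M: M0=0, M1=-74/75, M2=-104/75, M3=154/75, M4=8/25, M5=0
seg 0: a=-2, c=M0/2=0, d=(M1−M0)/(6·3)=-37/675, b=Δ0−h0·(2M0+M1)/6=54/25
seg 1: a=3, c=M1/2=-37/75, d=(M2−M1)/(6·3)=-1/45, b=Δ1−h1·(2M1+M2)/6=17/25
seg 2: a=0, c=M2/2=-52/75, d=(M3−M2)/(6·1)=43/75, b=Δ2−h2·(2M2+M3)/6=-72/25
seg 3: a=-3, c=M3/2=77/75, d=(M4−M3)/(6·3)=-13/135, b=Δ3−h3·(2M3+M4)/6=-191/75
seg 4: a=-4, c=M4/2=4/25, d=(M5−M4)/(6·3)=-4/225, b=Δ4−h4·(2M4+M5)/6=76/75
t_q=43/4 → seg 4, τ=3/4; S=-4+76/75·τ+4/25·τ²+-4/225·τ³=-1263/400

  seg 0: a=-2 b=54/25 c=0 d=-37/675
  seg 1: a=3 b=17/25 c=-37/75 d=-1/45
  seg 2: a=0 b=-72/25 c=-52/75 d=43/75
  seg 3: a=-3 b=-191/75 c=77/75 d=-13/135
  seg 4: a=-4 b=76/75 c=4/25 d=-4/225
S(43/4) = -1263/400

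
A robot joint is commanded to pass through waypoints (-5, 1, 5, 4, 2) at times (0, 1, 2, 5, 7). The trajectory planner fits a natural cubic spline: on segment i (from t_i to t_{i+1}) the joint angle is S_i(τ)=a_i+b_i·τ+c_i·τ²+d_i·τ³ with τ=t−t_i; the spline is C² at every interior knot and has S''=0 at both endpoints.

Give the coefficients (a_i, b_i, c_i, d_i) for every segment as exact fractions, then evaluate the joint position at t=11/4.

Δ: Δ0=6, Δ1=4, Δ2=-1/3, Δ3=-1
row 1: diag=4, rhs=-12; c'=1/4, d'=-3
row 2: denom=8−1·1/4=31/4; d'=(-26−1·-3)/(31/4)=-92/31
row 3: denom=10−3·12/31=274/31; d'=(-4−3·-92/31)/(274/31)=76/137
back: M3=76/137
back: M2=-92/31−12/31·76/137=-436/137
back: M1=-3−1/4·-436/137=-302/137
M: M0=0, M1=-302/137, M2=-436/137, M3=76/137, M4=0
seg 0: a=-5, c=M0/2=0, d=(M1−M0)/(6·1)=-151/411, b=Δ0−h0·(2M0+M1)/6=2617/411
seg 1: a=1, c=M1/2=-151/137, d=(M2−M1)/(6·1)=-67/411, b=Δ1−h1·(2M1+M2)/6=2164/411
seg 2: a=5, c=M2/2=-218/137, d=(M3−M2)/(6·3)=256/1233, b=Δ2−h2·(2M2+M3)/6=1057/411
seg 3: a=4, c=M3/2=38/137, d=(M4−M3)/(6·2)=-19/411, b=Δ3−h3·(2M3+M4)/6=-563/411
t_q=11/4 → seg 2, τ=3/4; S=5+1057/411·τ+-218/137·τ²+256/1233·τ³=6709/1096

  seg 0: a=-5 b=2617/411 c=0 d=-151/411
  seg 1: a=1 b=2164/411 c=-151/137 d=-67/411
  seg 2: a=5 b=1057/411 c=-218/137 d=256/1233
  seg 3: a=4 b=-563/411 c=38/137 d=-19/411
S(11/4) = 6709/1096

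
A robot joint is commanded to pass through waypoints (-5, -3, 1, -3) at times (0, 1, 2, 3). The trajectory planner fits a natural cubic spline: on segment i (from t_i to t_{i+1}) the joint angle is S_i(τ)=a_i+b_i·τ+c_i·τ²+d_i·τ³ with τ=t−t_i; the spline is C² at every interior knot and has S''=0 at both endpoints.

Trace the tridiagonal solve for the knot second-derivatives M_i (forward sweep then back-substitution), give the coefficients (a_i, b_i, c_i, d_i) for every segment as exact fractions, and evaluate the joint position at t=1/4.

  seg 0: a=-5 b=14/15 c=0 d=16/15
  seg 1: a=-3 b=62/15 c=16/5 d=-10/3
  seg 2: a=1 b=8/15 c=-34/5 d=34/15
S(1/4) = -19/4

Δ: Δ0=2, Δ1=4, Δ2=-4
row 1: diag=4, rhs=12; c'=1/4, d'=3
row 2: denom=4−1·1/4=15/4; d'=(-48−1·3)/(15/4)=-68/5
back: M2=-68/5
back: M1=3−1/4·-68/5=32/5
M: M0=0, M1=32/5, M2=-68/5, M3=0
seg 0: a=-5, c=M0/2=0, d=(M1−M0)/(6·1)=16/15, b=Δ0−h0·(2M0+M1)/6=14/15
seg 1: a=-3, c=M1/2=16/5, d=(M2−M1)/(6·1)=-10/3, b=Δ1−h1·(2M1+M2)/6=62/15
seg 2: a=1, c=M2/2=-34/5, d=(M3−M2)/(6·1)=34/15, b=Δ2−h2·(2M2+M3)/6=8/15
t_q=1/4 → seg 0, τ=1/4; S=-5+14/15·τ+0·τ²+16/15·τ³=-19/4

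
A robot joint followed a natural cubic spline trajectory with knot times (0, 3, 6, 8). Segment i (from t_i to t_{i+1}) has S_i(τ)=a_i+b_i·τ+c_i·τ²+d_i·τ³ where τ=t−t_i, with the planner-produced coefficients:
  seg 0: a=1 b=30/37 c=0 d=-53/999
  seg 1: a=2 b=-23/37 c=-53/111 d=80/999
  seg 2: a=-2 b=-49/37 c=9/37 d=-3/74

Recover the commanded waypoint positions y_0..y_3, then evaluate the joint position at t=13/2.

y_0=1 y_1=2 y_2=-2 y_3=-4
S(13/2) = -1543/592

y_0 = S_0(0) = a_0 = 1
y_1 = S_1(0) = a_1 = 2
y_2 = S_2(0) = a_2 = -2
y_3 = S_2(2) = -4
t_q=13/2 is in segment 2 (τ=1/2); S_2(τ)=-1543/592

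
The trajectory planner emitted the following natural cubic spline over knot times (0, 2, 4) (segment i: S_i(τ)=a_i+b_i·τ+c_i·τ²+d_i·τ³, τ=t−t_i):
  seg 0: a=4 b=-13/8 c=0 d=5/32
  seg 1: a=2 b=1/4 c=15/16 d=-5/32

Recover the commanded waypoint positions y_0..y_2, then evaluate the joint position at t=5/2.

y_0 = S_0(0) = a_0 = 4
y_1 = S_1(0) = a_1 = 2
y_2 = S_1(2) = 5
t_q=5/2 is in segment 1 (τ=1/2); S_1(τ)=599/256

y_0=4 y_1=2 y_2=5
S(5/2) = 599/256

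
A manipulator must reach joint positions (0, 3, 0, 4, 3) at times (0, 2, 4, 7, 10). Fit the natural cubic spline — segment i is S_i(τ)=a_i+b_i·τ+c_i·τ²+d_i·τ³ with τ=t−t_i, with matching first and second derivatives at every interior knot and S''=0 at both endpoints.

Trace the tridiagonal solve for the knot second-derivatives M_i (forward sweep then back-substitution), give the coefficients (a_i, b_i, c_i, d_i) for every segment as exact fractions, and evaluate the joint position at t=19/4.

Δ: Δ0=3/2, Δ1=-3/2, Δ2=4/3, Δ3=-1/3
row 1: diag=8, rhs=-18; c'=1/4, d'=-9/4
row 2: denom=10−2·1/4=19/2; d'=(17−2·-9/4)/(19/2)=43/19
row 3: denom=12−3·6/19=210/19; d'=(-10−3·43/19)/(210/19)=-319/210
back: M3=-319/210
back: M2=43/19−6/19·-319/210=96/35
back: M1=-9/4−1/4·96/35=-411/140
M: M0=0, M1=-411/140, M2=96/35, M3=-319/210, M4=0
seg 0: a=0, c=M0/2=0, d=(M1−M0)/(6·2)=-137/560, b=Δ0−h0·(2M0+M1)/6=347/140
seg 1: a=3, c=M1/2=-411/280, d=(M2−M1)/(6·2)=53/112, b=Δ1−h1·(2M1+M2)/6=-16/35
seg 2: a=0, c=M2/2=48/35, d=(M3−M2)/(6·3)=-179/756, b=Δ2−h2·(2M2+M3)/6=-13/20
seg 3: a=4, c=M3/2=-319/420, d=(M4−M3)/(6·3)=319/3780, b=Δ3−h3·(2M3+M4)/6=83/70
t_q=19/4 → seg 2, τ=3/4; S=0+-13/20·τ+48/35·τ²+-179/756·τ³=1649/8960

  seg 0: a=0 b=347/140 c=0 d=-137/560
  seg 1: a=3 b=-16/35 c=-411/280 d=53/112
  seg 2: a=0 b=-13/20 c=48/35 d=-179/756
  seg 3: a=4 b=83/70 c=-319/420 d=319/3780
S(19/4) = 1649/8960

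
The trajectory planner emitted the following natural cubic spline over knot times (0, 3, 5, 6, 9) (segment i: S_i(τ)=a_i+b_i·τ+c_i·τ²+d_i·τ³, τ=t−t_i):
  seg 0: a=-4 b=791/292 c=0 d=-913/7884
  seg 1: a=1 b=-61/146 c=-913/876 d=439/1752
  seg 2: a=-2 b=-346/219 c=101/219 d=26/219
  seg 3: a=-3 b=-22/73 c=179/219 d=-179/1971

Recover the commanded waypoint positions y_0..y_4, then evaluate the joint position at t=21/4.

y_0=-4 y_1=1 y_2=-2 y_3=-3 y_4=1
S(21/4) = -5523/2336

y_0 = S_0(0) = a_0 = -4
y_1 = S_1(0) = a_1 = 1
y_2 = S_2(0) = a_2 = -2
y_3 = S_3(0) = a_3 = -3
y_4 = S_3(3) = 1
t_q=21/4 is in segment 2 (τ=1/4); S_2(τ)=-5523/2336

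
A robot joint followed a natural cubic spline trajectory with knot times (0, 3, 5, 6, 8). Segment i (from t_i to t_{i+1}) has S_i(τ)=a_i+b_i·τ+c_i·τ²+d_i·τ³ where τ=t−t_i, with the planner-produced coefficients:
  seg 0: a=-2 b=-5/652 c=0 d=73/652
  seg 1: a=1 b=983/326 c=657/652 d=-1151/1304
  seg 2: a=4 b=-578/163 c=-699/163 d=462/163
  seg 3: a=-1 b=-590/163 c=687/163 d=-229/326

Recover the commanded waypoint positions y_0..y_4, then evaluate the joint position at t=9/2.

y_0 = S_0(0) = a_0 = -2
y_1 = S_1(0) = a_1 = 1
y_2 = S_2(0) = a_2 = 4
y_3 = S_3(0) = a_3 = -1
y_4 = S_3(2) = 3
t_q=9/2 is in segment 1 (τ=3/2); S_1(τ)=50191/10432

y_0=-2 y_1=1 y_2=4 y_3=-1 y_4=3
S(9/2) = 50191/10432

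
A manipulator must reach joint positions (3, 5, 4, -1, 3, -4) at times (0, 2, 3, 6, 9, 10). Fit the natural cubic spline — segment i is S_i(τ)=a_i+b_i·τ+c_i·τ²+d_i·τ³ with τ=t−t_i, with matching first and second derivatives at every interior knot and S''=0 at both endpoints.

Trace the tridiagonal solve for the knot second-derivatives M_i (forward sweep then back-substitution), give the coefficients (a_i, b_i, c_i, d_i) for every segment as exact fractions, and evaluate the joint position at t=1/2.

Δ: Δ0=1, Δ1=-1, Δ2=-5/3, Δ3=4/3, Δ4=-7
row 1: diag=6, rhs=-12; c'=1/6, d'=-2
row 2: denom=8−1·1/6=47/6; d'=(-4−1·-2)/(47/6)=-12/47
row 3: denom=12−3·18/47=510/47; d'=(18−3·-12/47)/(510/47)=147/85
row 4: denom=8−3·47/170=1219/170; d'=(-50−3·147/85)/(1219/170)=-9382/1219
back: M4=-9382/1219
back: M3=147/85−47/170·-9382/1219=4702/1219
back: M2=-12/47−18/47·4702/1219=-2112/1219
back: M1=-2−1/6·-2112/1219=-2086/1219
M: M0=0, M1=-2086/1219, M2=-2112/1219, M3=4702/1219, M4=-9382/1219, M5=0
seg 0: a=3, c=M0/2=0, d=(M1−M0)/(6·2)=-1043/7314, b=Δ0−h0·(2M0+M1)/6=5743/3657
seg 1: a=5, c=M1/2=-1043/1219, d=(M2−M1)/(6·1)=-13/3657, b=Δ1−h1·(2M1+M2)/6=-515/3657
seg 2: a=4, c=M2/2=-1056/1219, d=(M3−M2)/(6·3)=3407/10971, b=Δ2−h2·(2M2+M3)/6=-6812/3657
seg 3: a=-1, c=M3/2=2351/1219, d=(M4−M3)/(6·3)=-7042/10971, b=Δ3−h3·(2M3+M4)/6=4843/3657
seg 4: a=3, c=M4/2=-4691/1219, d=(M5−M4)/(6·1)=4691/3657, b=Δ4−h4·(2M4+M5)/6=-16217/3657
t_q=1/2 → seg 0, τ=1/2; S=3+5743/3657·τ+0·τ²+-1043/7314·τ³=73479/19504

  seg 0: a=3 b=5743/3657 c=0 d=-1043/7314
  seg 1: a=5 b=-515/3657 c=-1043/1219 d=-13/3657
  seg 2: a=4 b=-6812/3657 c=-1056/1219 d=3407/10971
  seg 3: a=-1 b=4843/3657 c=2351/1219 d=-7042/10971
  seg 4: a=3 b=-16217/3657 c=-4691/1219 d=4691/3657
S(1/2) = 73479/19504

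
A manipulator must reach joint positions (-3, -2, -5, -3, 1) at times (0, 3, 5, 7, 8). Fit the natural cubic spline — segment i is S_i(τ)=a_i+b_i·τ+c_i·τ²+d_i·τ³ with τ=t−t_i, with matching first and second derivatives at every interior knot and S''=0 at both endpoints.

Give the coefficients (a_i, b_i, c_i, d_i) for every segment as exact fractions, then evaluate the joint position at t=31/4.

Δ: Δ0=1/3, Δ1=-3/2, Δ2=1, Δ3=4
row 1: diag=10, rhs=-11; c'=1/5, d'=-11/10
row 2: denom=8−2·1/5=38/5; d'=(15−2·-11/10)/(38/5)=43/19
row 3: denom=6−2·5/19=104/19; d'=(18−2·43/19)/(104/19)=32/13
back: M3=32/13
back: M2=43/19−5/19·32/13=21/13
back: M1=-11/10−1/5·21/13=-37/26
M: M0=0, M1=-37/26, M2=21/13, M3=32/13, M4=0
seg 0: a=-3, c=M0/2=0, d=(M1−M0)/(6·3)=-37/468, b=Δ0−h0·(2M0+M1)/6=163/156
seg 1: a=-2, c=M1/2=-37/52, d=(M2−M1)/(6·2)=79/312, b=Δ1−h1·(2M1+M2)/6=-85/78
seg 2: a=-5, c=M2/2=21/26, d=(M3−M2)/(6·2)=11/156, b=Δ2−h2·(2M2+M3)/6=-35/39
seg 3: a=-3, c=M3/2=16/13, d=(M4−M3)/(6·1)=-16/39, b=Δ3−h3·(2M3+M4)/6=124/39
t_q=31/4 → seg 3, τ=3/4; S=-3+124/39·τ+16/13·τ²+-16/39·τ³=-5/52

  seg 0: a=-3 b=163/156 c=0 d=-37/468
  seg 1: a=-2 b=-85/78 c=-37/52 d=79/312
  seg 2: a=-5 b=-35/39 c=21/26 d=11/156
  seg 3: a=-3 b=124/39 c=16/13 d=-16/39
S(31/4) = -5/52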